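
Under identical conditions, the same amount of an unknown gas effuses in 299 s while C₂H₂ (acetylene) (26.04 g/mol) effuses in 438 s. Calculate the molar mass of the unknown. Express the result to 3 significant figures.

From Graham's law, t_X/t_C₂H₂ = √(M_X/M_C₂H₂).
299/438 = 0.6826 = √(M_X/26.04)
M_X = 26.04 × 0.6826² = 26.04 × 0.4660 = 12.1 g/mol

12.1 g/mol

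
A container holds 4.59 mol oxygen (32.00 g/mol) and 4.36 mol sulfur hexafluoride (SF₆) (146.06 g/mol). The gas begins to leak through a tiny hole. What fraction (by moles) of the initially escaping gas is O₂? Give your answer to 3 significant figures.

0.692

The effusion rate of species i is ∝ p_i/√M_i ∝ n_i/√M_i.
Mole fraction of O₂ in the effusate = (n_O₂/√M_O₂) / (n_O₂/√M_O₂ + n_SF₆/√M_SF₆)
= (4.59/√32.00) / (4.59/√32.00 + 4.36/√146.06) = 0.8114/(0.8114 + 0.3608) = 0.692.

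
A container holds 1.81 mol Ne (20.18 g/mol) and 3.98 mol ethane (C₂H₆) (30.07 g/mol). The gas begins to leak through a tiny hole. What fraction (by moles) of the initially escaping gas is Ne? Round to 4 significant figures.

0.3570

Rate_i ∝ x_i/√M_i (Graham's law weighted by mole fraction), so the effusate composition follows n_i/√M_i.
So x_Ne in the escaping gas = (n_Ne/√M_Ne) / Σ(n_i/√M_i)
= (1.81/√20.18) / (1.81/√20.18 + 3.98/√30.07) = 0.4029/(0.4029 + 0.7258) = 0.3570.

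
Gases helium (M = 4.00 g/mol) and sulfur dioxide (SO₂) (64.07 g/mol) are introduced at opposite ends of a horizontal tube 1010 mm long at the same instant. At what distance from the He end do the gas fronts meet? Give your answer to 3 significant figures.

In equal time, each gas travels a distance ∝ its rate ∝ 1/√M, so d_He/d_SO₂ = √(M_SO₂/M_He) = √(64.07/4.00) = 4.002.
With d_He + d_SO₂ = 1010 mm, d_SO₂ = 1010/(1 + 4.002) = 201.9 mm.
d_He = 1010 − 201.9 = 808 mm.

808 mm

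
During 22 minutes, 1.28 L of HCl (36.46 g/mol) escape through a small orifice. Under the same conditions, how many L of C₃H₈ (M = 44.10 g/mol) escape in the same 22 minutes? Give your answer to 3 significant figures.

Since effusion rate ∝ 1/√M, rate_C₃H₈/rate_HCl = √(M_HCl/M_C₃H₈) = √(36.46/44.10) = √0.8268 = 0.9093.
So the volume for C₃H₈ is 1.28 × 0.9093 = 1.16 L.

1.16 L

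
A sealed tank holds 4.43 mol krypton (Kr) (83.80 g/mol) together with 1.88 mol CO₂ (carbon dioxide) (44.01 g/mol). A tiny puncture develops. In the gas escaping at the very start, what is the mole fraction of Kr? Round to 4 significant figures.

0.6307

Effusion rate of each component ∝ n_i/√M_i (partial pressure × 1/√M).
x_Kr(eff) = (n_Kr/√M_Kr) / (n_Kr/√M_Kr + n_CO₂/√M_CO₂)
= (4.43/√83.80) / (4.43/√83.80 + 1.88/√44.01) = 0.4839/(0.4839 + 0.2834) = 0.6307.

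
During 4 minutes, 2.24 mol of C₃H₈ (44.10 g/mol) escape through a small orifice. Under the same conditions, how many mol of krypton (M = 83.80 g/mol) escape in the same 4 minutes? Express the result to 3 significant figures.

Using Graham's law: rate_Kr/rate_C₃H₈ = √(M_C₃H₈/M_Kr) = √(44.10/83.80) = √0.5263 = 0.7254.
So the amount for Kr is 2.24 × 0.7254 = 1.62 mol.

1.62 mol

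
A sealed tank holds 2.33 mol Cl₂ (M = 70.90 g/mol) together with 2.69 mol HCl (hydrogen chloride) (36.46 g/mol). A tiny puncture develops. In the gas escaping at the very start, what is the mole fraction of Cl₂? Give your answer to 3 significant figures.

Effusion rate of each component ∝ n_i/√M_i (partial pressure × 1/√M).
So x_Cl₂ in the escaping gas = (n_Cl₂/√M_Cl₂) / Σ(n_i/√M_i)
= (2.33/√70.90) / (2.33/√70.90 + 2.69/√36.46) = 0.2767/(0.2767 + 0.4455) = 0.383.

0.383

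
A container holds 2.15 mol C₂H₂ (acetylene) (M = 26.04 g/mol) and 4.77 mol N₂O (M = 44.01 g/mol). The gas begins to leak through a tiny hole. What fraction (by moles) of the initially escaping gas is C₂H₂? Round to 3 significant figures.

0.369

Each component's effusion rate ∝ (its partial pressure)·(1/√M) ∝ n_i/√M_i.
x_C₂H₂(eff) = (n_C₂H₂/√M_C₂H₂) / (n_C₂H₂/√M_C₂H₂ + n_N₂O/√M_N₂O)
= (2.15/√26.04) / (2.15/√26.04 + 4.77/√44.01) = 0.4213/(0.4213 + 0.7190) = 0.369.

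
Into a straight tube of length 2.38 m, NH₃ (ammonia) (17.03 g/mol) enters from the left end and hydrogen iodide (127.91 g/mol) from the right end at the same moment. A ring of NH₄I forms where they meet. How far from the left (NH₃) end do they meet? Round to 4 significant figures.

The fronts meet when d_NH₃ + d_HI = L with d_NH₃/d_HI = √(M_HI/M_NH₃) (Graham's law). Here √(M_HI/M_NH₃) = √(127.91/17.03) = 2.741.
With d_NH₃ + d_HI = 2.38 m, d_HI = 2.38/(1 + 2.741) = 0.6363 m.
d_NH₃ = 2.38 − 0.6363 = 1.744 m.

1.744 m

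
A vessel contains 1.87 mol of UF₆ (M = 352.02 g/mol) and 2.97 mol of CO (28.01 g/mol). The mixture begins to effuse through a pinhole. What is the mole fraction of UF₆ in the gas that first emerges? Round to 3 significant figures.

0.151

Effusion rate of each component ∝ n_i/√M_i (partial pressure × 1/√M).
Mole fraction of UF₆ in the effusate = (n_UF₆/√M_UF₆) / (n_UF₆/√M_UF₆ + n_CO/√M_CO)
= (1.87/√352.02) / (1.87/√352.02 + 2.97/√28.01) = 0.09967/(0.09967 + 0.5612) = 0.151.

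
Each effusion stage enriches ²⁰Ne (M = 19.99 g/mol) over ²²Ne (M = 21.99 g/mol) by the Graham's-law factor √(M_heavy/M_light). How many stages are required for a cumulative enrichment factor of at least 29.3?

71

Single-stage factor α = √(21.99/19.99), so ln α = ½ ln(1.10005) = 0.04768.
Need α^N ≥ 29.3 ⇒ N ≥ ln(29.3) / ln α = 3.378 / 0.04768 = 70.84.
Minimum whole number of stages: N = 71.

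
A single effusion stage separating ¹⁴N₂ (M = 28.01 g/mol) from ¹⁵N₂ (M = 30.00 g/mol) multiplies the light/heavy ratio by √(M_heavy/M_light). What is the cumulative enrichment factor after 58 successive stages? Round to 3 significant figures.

The single-stage factor is √(M_heavy/M_light), so 58 stages give [√(30.00/28.01)]^58 = (30.00/28.01)^(58/2).
= 1.07105^29 = 7.32.

7.32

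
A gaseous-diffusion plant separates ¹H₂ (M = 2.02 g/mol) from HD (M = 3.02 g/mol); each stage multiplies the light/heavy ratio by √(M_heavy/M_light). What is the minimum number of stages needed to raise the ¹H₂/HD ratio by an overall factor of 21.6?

16

Single-stage factor α = √(3.02/2.02), so ln α = ½ ln(1.49505) = 0.2011.
Need α^N ≥ 21.6 ⇒ N ≥ ln(21.6) / ln α = 3.073 / 0.2011 = 15.28.
So at least 16 stages are needed.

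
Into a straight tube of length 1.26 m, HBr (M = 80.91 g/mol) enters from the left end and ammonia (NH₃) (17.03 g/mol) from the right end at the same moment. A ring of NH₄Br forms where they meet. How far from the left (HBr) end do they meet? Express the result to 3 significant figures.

The fronts meet when d_HBr + d_NH₃ = L with d_HBr/d_NH₃ = √(M_NH₃/M_HBr) (Graham's law). Here √(M_NH₃/M_HBr) = √(17.03/80.91) = 0.4588.
With d_HBr + d_NH₃ = 1.26 m, d_NH₃ = 1.26/(1 + 0.4588) = 0.8637 m.
d_HBr = 1.26 − 0.8637 = 0.396 m.

0.396 m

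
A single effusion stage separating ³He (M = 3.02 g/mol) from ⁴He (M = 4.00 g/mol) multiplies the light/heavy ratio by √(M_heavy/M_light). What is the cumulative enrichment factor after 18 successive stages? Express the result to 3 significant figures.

12.5

The single-stage factor is √(M_heavy/M_light), so 18 stages give [√(4.00/3.02)]^18 = (4.00/3.02)^(18/2).
= 1.32450^9 = 12.5.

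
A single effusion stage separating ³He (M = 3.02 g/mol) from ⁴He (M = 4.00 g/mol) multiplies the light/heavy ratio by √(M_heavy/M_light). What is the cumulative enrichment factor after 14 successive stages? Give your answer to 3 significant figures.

Overall factor = α^14 with α = √(4.00/3.02), i.e. (4.00/3.02)^(14/2).
= 1.32450^7 = 7.15.

7.15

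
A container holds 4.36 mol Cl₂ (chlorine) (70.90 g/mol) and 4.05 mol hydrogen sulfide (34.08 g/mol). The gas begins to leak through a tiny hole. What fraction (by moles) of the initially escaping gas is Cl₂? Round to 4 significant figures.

Each component's effusion rate ∝ (its partial pressure)·(1/√M) ∝ n_i/√M_i.
Mole fraction of Cl₂ in the effusate = (n_Cl₂/√M_Cl₂) / (n_Cl₂/√M_Cl₂ + n_H₂S/√M_H₂S)
= (4.36/√70.90) / (4.36/√70.90 + 4.05/√34.08) = 0.5178/(0.5178 + 0.6938) = 0.4274.

0.4274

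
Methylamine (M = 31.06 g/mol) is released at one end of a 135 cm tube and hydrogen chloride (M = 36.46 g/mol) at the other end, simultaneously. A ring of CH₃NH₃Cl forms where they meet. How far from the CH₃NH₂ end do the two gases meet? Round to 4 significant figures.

The fronts meet when d_CH₃NH₂ + d_HCl = L with d_CH₃NH₂/d_HCl = √(M_HCl/M_CH₃NH₂) (Graham's law). Here √(M_HCl/M_CH₃NH₂) = √(36.46/31.06) = 1.083.
With d_CH₃NH₂ + d_HCl = 135 cm, d_HCl = 135/(1 + 1.083) = 64.80 cm.
d_CH₃NH₂ = 135 − 64.80 = 70.20 cm.

70.20 cm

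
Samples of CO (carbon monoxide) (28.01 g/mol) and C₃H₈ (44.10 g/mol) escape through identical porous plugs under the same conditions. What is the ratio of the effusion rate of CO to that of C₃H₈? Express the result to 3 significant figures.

1.25

Graham's law gives rate_CO/rate_C₃H₈ = √(M_C₃H₈/M_CO) = √(44.10/28.01) = √1.574 = 1.25.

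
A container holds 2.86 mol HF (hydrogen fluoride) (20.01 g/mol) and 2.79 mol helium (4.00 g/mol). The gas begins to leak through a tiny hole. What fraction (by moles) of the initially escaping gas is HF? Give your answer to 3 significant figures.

The effusion rate of species i is ∝ p_i/√M_i ∝ n_i/√M_i.
Mole fraction of HF in the effusate = (n_HF/√M_HF) / (n_HF/√M_HF + n_He/√M_He)
= (2.86/√20.01) / (2.86/√20.01 + 2.79/√4.00) = 0.6394/(0.6394 + 1.395) = 0.314.

0.314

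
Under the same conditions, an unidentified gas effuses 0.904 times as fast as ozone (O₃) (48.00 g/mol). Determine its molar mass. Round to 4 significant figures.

58.74 g/mol

From Graham's law, rate_X/rate_O₃ = √(M_O₃/M_X).
0.904 = √(48.00/M_X)
M_X = 48.00 / 0.904² = 48.00 / 0.8172 = 58.74 g/mol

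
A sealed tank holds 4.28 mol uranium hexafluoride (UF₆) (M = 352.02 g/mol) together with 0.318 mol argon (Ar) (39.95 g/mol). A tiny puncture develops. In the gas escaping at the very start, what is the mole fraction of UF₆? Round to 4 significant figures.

Each component's effusion rate ∝ (its partial pressure)·(1/√M) ∝ n_i/√M_i.
x_UF₆(eff) = (n_UF₆/√M_UF₆) / (n_UF₆/√M_UF₆ + n_Ar/√M_Ar)
= (4.28/√352.02) / (4.28/√352.02 + 0.318/√39.95) = 0.2281/(0.2281 + 0.05031) = 0.8193.

0.8193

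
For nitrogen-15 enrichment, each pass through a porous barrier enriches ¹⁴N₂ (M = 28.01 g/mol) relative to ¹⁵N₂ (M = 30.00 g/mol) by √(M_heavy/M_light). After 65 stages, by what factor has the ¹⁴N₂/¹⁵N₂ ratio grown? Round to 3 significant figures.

9.31

Overall factor = α^65 with α = √(30.00/28.01), i.e. (30.00/28.01)^(65/2).
= 1.07105^(65/2) = 9.31.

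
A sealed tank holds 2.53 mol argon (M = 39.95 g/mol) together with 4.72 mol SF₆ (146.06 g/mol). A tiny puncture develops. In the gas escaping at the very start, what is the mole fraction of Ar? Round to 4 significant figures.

0.5062

Effusion rate of each component ∝ n_i/√M_i (partial pressure × 1/√M).
So x_Ar in the escaping gas = (n_Ar/√M_Ar) / Σ(n_i/√M_i)
= (2.53/√39.95) / (2.53/√39.95 + 4.72/√146.06) = 0.4003/(0.4003 + 0.3905) = 0.5062.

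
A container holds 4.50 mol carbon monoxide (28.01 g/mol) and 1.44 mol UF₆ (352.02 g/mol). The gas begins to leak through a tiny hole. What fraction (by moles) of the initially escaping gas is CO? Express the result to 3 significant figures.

0.917

Effusion rate of each component ∝ n_i/√M_i (partial pressure × 1/√M).
Mole fraction of CO in the effusate = (n_CO/√M_CO) / (n_CO/√M_CO + n_UF₆/√M_UF₆)
= (4.50/√28.01) / (4.50/√28.01 + 1.44/√352.02) = 0.8503/(0.8503 + 0.07675) = 0.917.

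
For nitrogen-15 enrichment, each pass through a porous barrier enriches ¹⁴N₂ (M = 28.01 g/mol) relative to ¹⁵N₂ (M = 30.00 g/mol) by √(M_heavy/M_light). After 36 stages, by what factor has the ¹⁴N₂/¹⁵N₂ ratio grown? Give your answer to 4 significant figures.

3.440

After 36 stages the ratio has grown by (√(30.00/28.01))^36 = (30.00/28.01)^(36/2).
= 1.07105^18 = 3.440.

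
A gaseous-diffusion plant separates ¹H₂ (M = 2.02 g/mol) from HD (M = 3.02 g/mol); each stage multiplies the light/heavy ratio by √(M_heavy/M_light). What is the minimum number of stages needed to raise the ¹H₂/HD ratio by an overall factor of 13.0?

13

Single-stage factor α = √(3.02/2.02), so ln α = ½ ln(1.49505) = 0.2011.
Need α^N ≥ 13.0 ⇒ N ≥ ln(13.0) / ln α = 2.565 / 0.2011 = 12.76.
So at least 13 stages are needed.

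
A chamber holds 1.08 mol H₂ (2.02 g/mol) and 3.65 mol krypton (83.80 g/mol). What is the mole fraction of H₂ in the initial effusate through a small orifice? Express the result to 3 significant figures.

0.656

Rate_i ∝ x_i/√M_i (Graham's law weighted by mole fraction), so the effusate composition follows n_i/√M_i.
So x_H₂ in the escaping gas = (n_H₂/√M_H₂) / Σ(n_i/√M_i)
= (1.08/√2.02) / (1.08/√2.02 + 3.65/√83.80) = 0.7599/(0.7599 + 0.3987) = 0.656.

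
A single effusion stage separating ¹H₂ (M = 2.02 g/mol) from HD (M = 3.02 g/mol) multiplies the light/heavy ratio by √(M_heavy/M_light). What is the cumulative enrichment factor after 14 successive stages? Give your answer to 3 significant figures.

The single-stage factor is √(M_heavy/M_light), so 14 stages give [√(3.02/2.02)]^14 = (3.02/2.02)^(14/2).
= 1.49505^7 = 16.7.

16.7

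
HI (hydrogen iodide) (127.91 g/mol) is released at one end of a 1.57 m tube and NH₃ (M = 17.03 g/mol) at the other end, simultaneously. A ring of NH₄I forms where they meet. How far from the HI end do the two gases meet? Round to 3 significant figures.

0.420 m

The fronts meet when d_HI + d_NH₃ = L with d_HI/d_NH₃ = √(M_NH₃/M_HI) (Graham's law). Here √(M_NH₃/M_HI) = √(17.03/127.91) = 0.3649.
With d_HI + d_NH₃ = 1.57 m, d_NH₃ = 1.57/(1 + 0.3649) = 1.150 m.
d_HI = 1.57 − 1.150 = 0.420 m.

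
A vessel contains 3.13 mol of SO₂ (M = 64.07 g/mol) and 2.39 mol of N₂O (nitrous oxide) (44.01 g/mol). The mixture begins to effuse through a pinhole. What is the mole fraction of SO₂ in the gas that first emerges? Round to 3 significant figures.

0.520

Rate_i ∝ x_i/√M_i (Graham's law weighted by mole fraction), so the effusate composition follows n_i/√M_i.
So x_SO₂ in the escaping gas = (n_SO₂/√M_SO₂) / Σ(n_i/√M_i)
= (3.13/√64.07) / (3.13/√64.07 + 2.39/√44.01) = 0.3910/(0.3910 + 0.3603) = 0.520.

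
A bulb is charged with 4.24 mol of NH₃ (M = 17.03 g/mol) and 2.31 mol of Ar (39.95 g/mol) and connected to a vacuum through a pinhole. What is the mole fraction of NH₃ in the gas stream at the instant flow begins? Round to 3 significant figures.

Rate_i ∝ x_i/√M_i (Graham's law weighted by mole fraction), so the effusate composition follows n_i/√M_i.
Mole fraction of NH₃ in the effusate = (n_NH₃/√M_NH₃) / (n_NH₃/√M_NH₃ + n_Ar/√M_Ar)
= (4.24/√17.03) / (4.24/√17.03 + 2.31/√39.95) = 1.027/(1.027 + 0.3655) = 0.738.

0.738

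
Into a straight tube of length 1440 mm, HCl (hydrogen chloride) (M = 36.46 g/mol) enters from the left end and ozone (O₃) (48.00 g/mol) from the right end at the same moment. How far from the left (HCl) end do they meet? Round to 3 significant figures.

769 mm

The fronts meet when d_HCl + d_O₃ = L with d_HCl/d_O₃ = √(M_O₃/M_HCl) (Graham's law). Here √(M_O₃/M_HCl) = √(48.00/36.46) = 1.147.
With d_HCl + d_O₃ = 1440 mm, d_O₃ = 1440/(1 + 1.147) = 670.6 mm.
d_HCl = 1440 − 670.6 = 769 mm.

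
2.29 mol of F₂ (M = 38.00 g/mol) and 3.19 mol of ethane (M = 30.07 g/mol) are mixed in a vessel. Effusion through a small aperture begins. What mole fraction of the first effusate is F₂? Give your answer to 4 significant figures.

0.3897

Effusion rate of each component ∝ n_i/√M_i (partial pressure × 1/√M).
So x_F₂ in the escaping gas = (n_F₂/√M_F₂) / Σ(n_i/√M_i)
= (2.29/√38.00) / (2.29/√38.00 + 3.19/√30.07) = 0.3715/(0.3715 + 0.5817) = 0.3897.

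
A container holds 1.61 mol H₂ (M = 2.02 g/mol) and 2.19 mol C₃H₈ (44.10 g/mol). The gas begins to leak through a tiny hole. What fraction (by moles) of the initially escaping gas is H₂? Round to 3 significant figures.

0.775

Each component's effusion rate ∝ (its partial pressure)·(1/√M) ∝ n_i/√M_i.
Mole fraction of H₂ in the effusate = (n_H₂/√M_H₂) / (n_H₂/√M_H₂ + n_C₃H₈/√M_C₃H₈)
= (1.61/√2.02) / (1.61/√2.02 + 2.19/√44.10) = 1.133/(1.133 + 0.3298) = 0.775.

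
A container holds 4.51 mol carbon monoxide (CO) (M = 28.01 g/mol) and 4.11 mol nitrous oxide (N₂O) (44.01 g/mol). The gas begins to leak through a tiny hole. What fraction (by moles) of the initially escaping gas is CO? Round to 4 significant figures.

Each component's effusion rate ∝ (its partial pressure)·(1/√M) ∝ n_i/√M_i.
Mole fraction of CO in the effusate = (n_CO/√M_CO) / (n_CO/√M_CO + n_N₂O/√M_N₂O)
= (4.51/√28.01) / (4.51/√28.01 + 4.11/√44.01) = 0.8522/(0.8522 + 0.6195) = 0.5790.

0.5790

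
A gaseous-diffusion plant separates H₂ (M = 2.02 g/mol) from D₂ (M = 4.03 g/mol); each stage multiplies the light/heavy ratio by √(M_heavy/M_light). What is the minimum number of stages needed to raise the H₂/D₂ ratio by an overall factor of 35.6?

11

Single-stage factor α = √(4.03/2.02), so ln α = ½ ln(1.99505) = 0.3453.
Need α^N ≥ 35.6 ⇒ N ≥ ln(35.6) / ln α = 3.572 / 0.3453 = 10.34.
Rounding up, N = 11 stages.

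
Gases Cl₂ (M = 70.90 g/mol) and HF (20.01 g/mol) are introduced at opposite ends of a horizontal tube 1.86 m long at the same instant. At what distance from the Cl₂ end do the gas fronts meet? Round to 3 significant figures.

0.645 m

The fronts meet when d_Cl₂ + d_HF = L with d_Cl₂/d_HF = √(M_HF/M_Cl₂) (Graham's law). Here √(M_HF/M_Cl₂) = √(20.01/70.90) = 0.5313.
With d_Cl₂ + d_HF = 1.86 m, d_HF = 1.86/(1 + 0.5313) = 1.215 m.
d_Cl₂ = 1.86 − 1.215 = 0.645 m.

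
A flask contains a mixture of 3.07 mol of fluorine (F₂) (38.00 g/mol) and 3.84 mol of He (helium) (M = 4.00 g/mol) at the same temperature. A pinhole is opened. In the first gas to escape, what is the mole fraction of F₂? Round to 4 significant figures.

0.2060

Each component's effusion rate ∝ (its partial pressure)·(1/√M) ∝ n_i/√M_i.
x_F₂(eff) = (n_F₂/√M_F₂) / (n_F₂/√M_F₂ + n_He/√M_He)
= (3.07/√38.00) / (3.07/√38.00 + 3.84/√4.00) = 0.4980/(0.4980 + 1.920) = 0.2060.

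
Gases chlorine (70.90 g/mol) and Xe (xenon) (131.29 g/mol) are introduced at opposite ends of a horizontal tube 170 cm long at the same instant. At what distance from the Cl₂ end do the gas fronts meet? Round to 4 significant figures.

Graham's law gives d_Cl₂/d_Xe = rate_Cl₂/rate_Xe = √(M_Xe/M_Cl₂) = √(131.29/70.90) = 1.361.
With d_Cl₂ + d_Xe = 170 cm, d_Xe = 170/(1 + 1.361) = 72.01 cm.
d_Cl₂ = 170 − 72.01 = 97.99 cm.

97.99 cm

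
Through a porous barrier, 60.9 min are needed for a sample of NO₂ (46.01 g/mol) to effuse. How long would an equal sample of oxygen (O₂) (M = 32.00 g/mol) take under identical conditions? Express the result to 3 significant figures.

50.8 min

Using Graham's law: t_O₂/t_NO₂ = √(M_O₂/M_NO₂) = √(32.00/46.01) = √0.6955 = 0.8340.
So the time for O₂ is 60.9 × 0.8340 = 50.8 min.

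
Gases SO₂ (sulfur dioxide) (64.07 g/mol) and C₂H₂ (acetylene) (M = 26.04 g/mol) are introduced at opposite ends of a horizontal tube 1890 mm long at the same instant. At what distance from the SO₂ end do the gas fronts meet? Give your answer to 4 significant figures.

735.8 mm

The fronts meet when d_SO₂ + d_C₂H₂ = L with d_SO₂/d_C₂H₂ = √(M_C₂H₂/M_SO₂) (Graham's law). Here √(M_C₂H₂/M_SO₂) = √(26.04/64.07) = 0.6375.
With d_SO₂ + d_C₂H₂ = 1890 mm, d_C₂H₂ = 1890/(1 + 0.6375) = 1154 mm.
d_SO₂ = 1890 − 1154 = 735.8 mm.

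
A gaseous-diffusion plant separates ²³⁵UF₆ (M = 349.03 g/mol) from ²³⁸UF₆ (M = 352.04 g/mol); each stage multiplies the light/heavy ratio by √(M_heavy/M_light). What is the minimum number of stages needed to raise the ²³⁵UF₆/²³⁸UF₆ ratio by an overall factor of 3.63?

With α = √(352.04/349.03) per stage, ln α = ½ ln(1.00862) = 0.004293.
Need α^N ≥ 3.63 ⇒ N ≥ ln(3.63) / ln α = 1.289 / 0.004293 = 300.28.
Rounding up, N = 301 stages.

301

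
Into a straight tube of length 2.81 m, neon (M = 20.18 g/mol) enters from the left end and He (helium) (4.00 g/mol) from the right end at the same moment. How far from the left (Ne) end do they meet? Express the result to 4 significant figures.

0.8657 m

Distances travelled in equal time are proportional to diffusion rates, so d_Ne/d_He = √(M_He/M_Ne) = √(4.00/20.18) = 0.4452.
With d_Ne + d_He = 2.81 m, d_He = 2.81/(1 + 0.4452) = 1.944 m.
d_Ne = 2.81 − 1.944 = 0.8657 m.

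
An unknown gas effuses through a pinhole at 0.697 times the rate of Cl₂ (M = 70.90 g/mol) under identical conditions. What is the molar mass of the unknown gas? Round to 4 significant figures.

Graham's law gives rate_X/rate_Cl₂ = √(M_Cl₂/M_X).
0.697 = √(70.90/M_X)
M_X = 70.90 / 0.697² = 70.90 / 0.4858 = 145.9 g/mol

145.9 g/mol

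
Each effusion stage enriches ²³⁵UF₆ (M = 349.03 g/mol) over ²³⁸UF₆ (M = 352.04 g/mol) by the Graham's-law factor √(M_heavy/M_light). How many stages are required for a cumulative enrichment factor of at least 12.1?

Per stage α = (352.04/349.03)^(1/2) = 1.00862^0.5, giving ln α = 0.004293.
Need α^N ≥ 12.1 ⇒ N ≥ ln(12.1) / ln α = 2.493 / 0.004293 = 580.70.
Minimum whole number of stages: N = 581.

581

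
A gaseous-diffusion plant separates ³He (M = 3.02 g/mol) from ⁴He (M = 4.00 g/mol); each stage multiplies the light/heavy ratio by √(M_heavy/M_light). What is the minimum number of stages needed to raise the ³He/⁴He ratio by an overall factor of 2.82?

8

With α = √(4.00/3.02) per stage, ln α = ½ ln(1.32450) = 0.1405.
Need α^N ≥ 2.82 ⇒ N ≥ ln(2.82) / ln α = 1.037 / 0.1405 = 7.38.
So at least 8 stages are needed.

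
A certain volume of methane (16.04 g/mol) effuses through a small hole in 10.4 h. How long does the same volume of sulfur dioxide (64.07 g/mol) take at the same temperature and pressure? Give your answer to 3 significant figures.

20.8 h

Graham's law gives t_SO₂/t_CH₄ = √(M_SO₂/M_CH₄) = √(64.07/16.04) = √3.994 = 1.999.
So the time for SO₂ is 10.4 × 1.999 = 20.8 h.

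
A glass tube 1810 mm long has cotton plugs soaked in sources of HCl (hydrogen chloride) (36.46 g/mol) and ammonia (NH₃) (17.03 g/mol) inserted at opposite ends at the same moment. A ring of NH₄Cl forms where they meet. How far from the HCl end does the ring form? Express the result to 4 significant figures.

734.8 mm

The fronts meet when d_HCl + d_NH₃ = L with d_HCl/d_NH₃ = √(M_NH₃/M_HCl) (Graham's law). Here √(M_NH₃/M_HCl) = √(17.03/36.46) = 0.6834.
With d_HCl + d_NH₃ = 1810 mm, d_NH₃ = 1810/(1 + 0.6834) = 1075 mm.
d_HCl = 1810 − 1075 = 734.8 mm.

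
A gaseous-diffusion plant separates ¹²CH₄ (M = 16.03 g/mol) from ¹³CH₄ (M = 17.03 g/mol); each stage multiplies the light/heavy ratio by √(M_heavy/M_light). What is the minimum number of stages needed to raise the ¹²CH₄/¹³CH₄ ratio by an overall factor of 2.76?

34

Per stage α = (17.03/16.03)^(1/2) = 1.06238^0.5, giving ln α = 0.03026.
Need α^N ≥ 2.76 ⇒ N ≥ ln(2.76) / ln α = 1.015 / 0.03026 = 33.55.
Minimum whole number of stages: N = 34.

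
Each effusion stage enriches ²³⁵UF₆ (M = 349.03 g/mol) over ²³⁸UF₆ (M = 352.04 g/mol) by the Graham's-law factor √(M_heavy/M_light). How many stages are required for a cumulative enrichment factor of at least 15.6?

With α = √(352.04/349.03) per stage, ln α = ½ ln(1.00862) = 0.004293.
Need α^N ≥ 15.6 ⇒ N ≥ ln(15.6) / ln α = 2.747 / 0.004293 = 639.87.
Rounding up, N = 640 stages.

640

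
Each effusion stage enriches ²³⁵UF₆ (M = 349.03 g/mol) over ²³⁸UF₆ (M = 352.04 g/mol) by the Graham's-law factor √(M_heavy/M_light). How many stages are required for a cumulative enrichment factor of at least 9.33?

521

With α = √(352.04/349.03) per stage, ln α = ½ ln(1.00862) = 0.004293.
Need α^N ≥ 9.33 ⇒ N ≥ ln(9.33) / ln α = 2.233 / 0.004293 = 520.15.
Rounding up, N = 521 stages.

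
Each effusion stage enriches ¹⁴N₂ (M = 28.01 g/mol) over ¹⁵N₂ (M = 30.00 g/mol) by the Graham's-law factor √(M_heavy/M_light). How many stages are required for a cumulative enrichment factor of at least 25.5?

95

With α = √(30.00/28.01) per stage, ln α = ½ ln(1.07105) = 0.03432.
Need α^N ≥ 25.5 ⇒ N ≥ ln(25.5) / ln α = 3.239 / 0.03432 = 94.37.
Minimum whole number of stages: N = 95.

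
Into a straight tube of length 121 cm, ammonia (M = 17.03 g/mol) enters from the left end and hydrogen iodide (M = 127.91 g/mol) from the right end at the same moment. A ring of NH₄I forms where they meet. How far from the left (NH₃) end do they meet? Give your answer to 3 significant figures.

Graham's law gives d_NH₃/d_HI = rate_NH₃/rate_HI = √(M_HI/M_NH₃) = √(127.91/17.03) = 2.741.
With d_NH₃ + d_HI = 121 cm, d_HI = 121/(1 + 2.741) = 32.35 cm.
d_NH₃ = 121 − 32.35 = 88.7 cm.

88.7 cm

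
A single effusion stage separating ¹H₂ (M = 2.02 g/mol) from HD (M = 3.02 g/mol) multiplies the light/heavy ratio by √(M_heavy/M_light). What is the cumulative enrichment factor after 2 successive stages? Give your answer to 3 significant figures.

Overall factor = α^2 with α = √(3.02/2.02), i.e. (3.02/2.02)^(2/2).
= 1.49505^1 = 1.50.

1.50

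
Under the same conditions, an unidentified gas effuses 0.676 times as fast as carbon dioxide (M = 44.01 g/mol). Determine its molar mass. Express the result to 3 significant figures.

By Graham's law, rate_X/rate_CO₂ = √(M_CO₂/M_X).
0.676 = √(44.01/M_X)
M_X = 44.01 / 0.676² = 44.01 / 0.4570 = 96.3 g/mol

96.3 g/mol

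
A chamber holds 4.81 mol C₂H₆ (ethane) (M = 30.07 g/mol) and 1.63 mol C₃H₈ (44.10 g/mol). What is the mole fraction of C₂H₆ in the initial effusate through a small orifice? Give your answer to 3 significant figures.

The effusion rate of species i is ∝ p_i/√M_i ∝ n_i/√M_i.
Mole fraction of C₂H₆ in the effusate = (n_C₂H₆/√M_C₂H₆) / (n_C₂H₆/√M_C₂H₆ + n_C₃H₈/√M_C₃H₈)
= (4.81/√30.07) / (4.81/√30.07 + 1.63/√44.10) = 0.8772/(0.8772 + 0.2455) = 0.781.

0.781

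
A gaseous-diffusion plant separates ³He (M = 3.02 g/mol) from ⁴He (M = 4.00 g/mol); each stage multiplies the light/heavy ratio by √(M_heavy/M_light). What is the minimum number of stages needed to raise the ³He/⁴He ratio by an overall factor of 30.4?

Per stage α = (4.00/3.02)^(1/2) = 1.32450^0.5, giving ln α = 0.1405.
Need α^N ≥ 30.4 ⇒ N ≥ ln(30.4) / ln α = 3.414 / 0.1405 = 24.30.
So at least 25 stages are needed.

25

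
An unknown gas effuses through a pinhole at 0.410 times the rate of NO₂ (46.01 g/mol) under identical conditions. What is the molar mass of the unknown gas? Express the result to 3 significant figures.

274 g/mol

Using Graham's law: rate_X/rate_NO₂ = √(M_NO₂/M_X).
0.410 = √(46.01/M_X)
M_X = 46.01 / 0.410² = 46.01 / 0.1681 = 274 g/mol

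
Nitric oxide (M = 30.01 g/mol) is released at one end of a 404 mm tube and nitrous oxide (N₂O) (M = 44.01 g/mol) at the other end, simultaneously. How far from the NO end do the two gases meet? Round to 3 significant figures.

Distances travelled in equal time are proportional to diffusion rates, so d_NO/d_N₂O = √(M_N₂O/M_NO) = √(44.01/30.01) = 1.211.
With d_NO + d_N₂O = 404 mm, d_N₂O = 404/(1 + 1.211) = 182.7 mm.
d_NO = 404 − 182.7 = 221 mm.

221 mm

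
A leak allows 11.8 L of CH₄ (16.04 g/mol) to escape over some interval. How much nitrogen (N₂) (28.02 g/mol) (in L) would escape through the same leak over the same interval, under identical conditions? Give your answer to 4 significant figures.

8.928 L

Since effusion rate ∝ 1/√M, rate_N₂/rate_CH₄ = √(M_CH₄/M_N₂) = √(16.04/28.02) = √0.5724 = 0.7566.
So the volume for N₂ is 11.8 × 0.7566 = 8.928 L.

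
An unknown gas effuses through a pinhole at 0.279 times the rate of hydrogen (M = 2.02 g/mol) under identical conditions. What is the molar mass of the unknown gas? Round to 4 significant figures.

25.95 g/mol

Using Graham's law: rate_X/rate_H₂ = √(M_H₂/M_X).
0.279 = √(2.02/M_X)
M_X = 2.02 / 0.279² = 2.02 / 0.07784 = 25.95 g/mol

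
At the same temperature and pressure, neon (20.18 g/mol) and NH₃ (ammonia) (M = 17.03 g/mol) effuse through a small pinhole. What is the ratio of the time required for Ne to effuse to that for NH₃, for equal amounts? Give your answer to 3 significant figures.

By Graham's law, t_Ne/t_NH₃ = √(M_Ne/M_NH₃) = √(20.18/17.03) = √1.185 = 1.09.

1.09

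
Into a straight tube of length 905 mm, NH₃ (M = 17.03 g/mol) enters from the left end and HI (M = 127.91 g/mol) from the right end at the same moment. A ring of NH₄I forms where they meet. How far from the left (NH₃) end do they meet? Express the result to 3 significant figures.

663 mm

In equal time, each gas travels a distance ∝ its rate ∝ 1/√M, so d_NH₃/d_HI = √(M_HI/M_NH₃) = √(127.91/17.03) = 2.741.
With d_NH₃ + d_HI = 905 mm, d_HI = 905/(1 + 2.741) = 241.9 mm.
d_NH₃ = 905 − 241.9 = 663 mm.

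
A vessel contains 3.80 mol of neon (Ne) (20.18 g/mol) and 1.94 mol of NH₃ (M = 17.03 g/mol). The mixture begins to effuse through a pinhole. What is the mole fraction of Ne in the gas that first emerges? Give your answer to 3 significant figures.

0.643

The effusion rate of species i is ∝ p_i/√M_i ∝ n_i/√M_i.
Mole fraction of Ne in the effusate = (n_Ne/√M_Ne) / (n_Ne/√M_Ne + n_NH₃/√M_NH₃)
= (3.80/√20.18) / (3.80/√20.18 + 1.94/√17.03) = 0.8459/(0.8459 + 0.4701) = 0.643.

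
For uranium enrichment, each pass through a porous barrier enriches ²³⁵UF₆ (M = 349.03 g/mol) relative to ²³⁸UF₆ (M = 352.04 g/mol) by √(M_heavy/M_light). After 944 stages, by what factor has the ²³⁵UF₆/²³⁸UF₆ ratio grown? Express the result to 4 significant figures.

57.57

Each stage multiplies the ratio by α = √(352.04/349.03), so after 944 stages the overall factor is α^944 = (352.04/349.03)^(944/2).
= 1.00862^472 = 57.57.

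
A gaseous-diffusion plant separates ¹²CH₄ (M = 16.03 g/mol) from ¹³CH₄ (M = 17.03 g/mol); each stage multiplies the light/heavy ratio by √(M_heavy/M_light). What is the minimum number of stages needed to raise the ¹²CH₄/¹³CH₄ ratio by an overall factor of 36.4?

119

Single-stage factor α = √(17.03/16.03), so ln α = ½ ln(1.06238) = 0.03026.
Need α^N ≥ 36.4 ⇒ N ≥ ln(36.4) / ln α = 3.595 / 0.03026 = 118.80.
Minimum whole number of stages: N = 119.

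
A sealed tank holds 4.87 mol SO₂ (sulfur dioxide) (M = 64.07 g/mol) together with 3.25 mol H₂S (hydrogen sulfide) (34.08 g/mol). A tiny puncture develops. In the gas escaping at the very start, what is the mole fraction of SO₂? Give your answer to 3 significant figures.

0.522

The effusion rate of species i is ∝ p_i/√M_i ∝ n_i/√M_i.
So x_SO₂ in the escaping gas = (n_SO₂/√M_SO₂) / Σ(n_i/√M_i)
= (4.87/√64.07) / (4.87/√64.07 + 3.25/√34.08) = 0.6084/(0.6084 + 0.5567) = 0.522.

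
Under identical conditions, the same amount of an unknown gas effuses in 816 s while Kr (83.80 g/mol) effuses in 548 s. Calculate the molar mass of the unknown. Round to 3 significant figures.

186 g/mol

By Graham's law, t_X/t_Kr = √(M_X/M_Kr).
816/548 = 1.489 = √(M_X/83.80)
M_X = 83.80 × 1.489² = 83.80 × 2.217 = 186 g/mol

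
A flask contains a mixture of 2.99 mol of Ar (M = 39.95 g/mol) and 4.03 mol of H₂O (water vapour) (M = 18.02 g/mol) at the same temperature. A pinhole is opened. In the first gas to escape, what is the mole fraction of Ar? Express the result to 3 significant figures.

Rate_i ∝ x_i/√M_i (Graham's law weighted by mole fraction), so the effusate composition follows n_i/√M_i.
x_Ar(eff) = (n_Ar/√M_Ar) / (n_Ar/√M_Ar + n_H₂O/√M_H₂O)
= (2.99/√39.95) / (2.99/√39.95 + 4.03/√18.02) = 0.4731/(0.4731 + 0.9494) = 0.333.

0.333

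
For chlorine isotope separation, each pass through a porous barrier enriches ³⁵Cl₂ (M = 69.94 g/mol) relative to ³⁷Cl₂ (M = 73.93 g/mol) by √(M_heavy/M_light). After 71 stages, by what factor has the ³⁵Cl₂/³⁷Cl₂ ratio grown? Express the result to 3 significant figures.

Each stage multiplies the ratio by α = √(73.93/69.94), so after 71 stages the overall factor is α^71 = (73.93/69.94)^(71/2).
= 1.05705^(71/2) = 7.17.

7.17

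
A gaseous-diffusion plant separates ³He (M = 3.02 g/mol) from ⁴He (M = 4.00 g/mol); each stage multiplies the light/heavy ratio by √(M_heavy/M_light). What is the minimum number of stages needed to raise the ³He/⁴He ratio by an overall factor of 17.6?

21

With α = √(4.00/3.02) per stage, ln α = ½ ln(1.32450) = 0.1405.
Need α^N ≥ 17.6 ⇒ N ≥ ln(17.6) / ln α = 2.868 / 0.1405 = 20.41.
So at least 21 stages are needed.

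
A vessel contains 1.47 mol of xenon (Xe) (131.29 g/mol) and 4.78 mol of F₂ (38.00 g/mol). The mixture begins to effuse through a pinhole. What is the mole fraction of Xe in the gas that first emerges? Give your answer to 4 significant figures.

0.1420

The effusion rate of species i is ∝ p_i/√M_i ∝ n_i/√M_i.
So x_Xe in the escaping gas = (n_Xe/√M_Xe) / Σ(n_i/√M_i)
= (1.47/√131.29) / (1.47/√131.29 + 4.78/√38.00) = 0.1283/(0.1283 + 0.7754) = 0.1420.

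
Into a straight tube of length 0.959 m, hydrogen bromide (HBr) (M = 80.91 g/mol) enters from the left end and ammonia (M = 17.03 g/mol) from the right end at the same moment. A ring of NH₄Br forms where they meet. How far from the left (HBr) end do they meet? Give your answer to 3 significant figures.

0.302 m

The fronts meet when d_HBr + d_NH₃ = L with d_HBr/d_NH₃ = √(M_NH₃/M_HBr) (Graham's law). Here √(M_NH₃/M_HBr) = √(17.03/80.91) = 0.4588.
With d_HBr + d_NH₃ = 0.959 m, d_NH₃ = 0.959/(1 + 0.4588) = 0.6574 m.
d_HBr = 0.959 − 0.6574 = 0.302 m.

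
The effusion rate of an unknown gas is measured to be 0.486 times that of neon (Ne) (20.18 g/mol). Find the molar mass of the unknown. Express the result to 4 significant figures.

Graham's law gives rate_X/rate_Ne = √(M_Ne/M_X).
0.486 = √(20.18/M_X)
M_X = 20.18 / 0.486² = 20.18 / 0.2362 = 85.44 g/mol

85.44 g/mol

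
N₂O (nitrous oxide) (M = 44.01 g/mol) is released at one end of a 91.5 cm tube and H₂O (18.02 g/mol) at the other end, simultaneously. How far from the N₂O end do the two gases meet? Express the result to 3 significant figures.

The fronts meet when d_N₂O + d_H₂O = L with d_N₂O/d_H₂O = √(M_H₂O/M_N₂O) (Graham's law). Here √(M_H₂O/M_N₂O) = √(18.02/44.01) = 0.6399.
With d_N₂O + d_H₂O = 91.5 cm, d_H₂O = 91.5/(1 + 0.6399) = 55.80 cm.
d_N₂O = 91.5 − 55.80 = 35.7 cm.

35.7 cm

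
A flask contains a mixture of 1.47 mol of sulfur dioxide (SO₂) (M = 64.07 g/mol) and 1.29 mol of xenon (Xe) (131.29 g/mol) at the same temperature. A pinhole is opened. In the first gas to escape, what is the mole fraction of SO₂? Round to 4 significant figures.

0.6200

Each component's effusion rate ∝ (its partial pressure)·(1/√M) ∝ n_i/√M_i.
Mole fraction of SO₂ in the effusate = (n_SO₂/√M_SO₂) / (n_SO₂/√M_SO₂ + n_Xe/√M_Xe)
= (1.47/√64.07) / (1.47/√64.07 + 1.29/√131.29) = 0.1836/(0.1836 + 0.1126) = 0.6200.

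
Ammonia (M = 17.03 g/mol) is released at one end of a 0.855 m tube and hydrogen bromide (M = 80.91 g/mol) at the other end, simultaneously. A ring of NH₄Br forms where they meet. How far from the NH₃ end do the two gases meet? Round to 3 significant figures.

The fronts meet when d_NH₃ + d_HBr = L with d_NH₃/d_HBr = √(M_HBr/M_NH₃) (Graham's law). Here √(M_HBr/M_NH₃) = √(80.91/17.03) = 2.180.
With d_NH₃ + d_HBr = 0.855 m, d_HBr = 0.855/(1 + 2.180) = 0.2689 m.
d_NH₃ = 0.855 − 0.2689 = 0.586 m.

0.586 m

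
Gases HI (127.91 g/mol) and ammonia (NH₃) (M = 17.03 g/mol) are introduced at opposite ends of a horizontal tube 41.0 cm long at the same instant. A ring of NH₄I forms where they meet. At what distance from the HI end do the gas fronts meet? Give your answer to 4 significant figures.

The fronts meet when d_HI + d_NH₃ = L with d_HI/d_NH₃ = √(M_NH₃/M_HI) (Graham's law). Here √(M_NH₃/M_HI) = √(17.03/127.91) = 0.3649.
With d_HI + d_NH₃ = 41.0 cm, d_NH₃ = 41.0/(1 + 0.3649) = 30.04 cm.
d_HI = 41.0 − 30.04 = 10.96 cm.

10.96 cm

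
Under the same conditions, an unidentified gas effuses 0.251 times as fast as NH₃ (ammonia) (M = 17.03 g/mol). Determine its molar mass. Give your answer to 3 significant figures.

270 g/mol

By Graham's law, rate_X/rate_NH₃ = √(M_NH₃/M_X).
0.251 = √(17.03/M_X)
M_X = 17.03 / 0.251² = 17.03 / 0.06300 = 270 g/mol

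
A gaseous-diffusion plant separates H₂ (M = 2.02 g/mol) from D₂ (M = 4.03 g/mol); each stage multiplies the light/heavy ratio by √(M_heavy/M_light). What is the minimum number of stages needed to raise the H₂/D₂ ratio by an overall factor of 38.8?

11

With α = √(4.03/2.02) per stage, ln α = ½ ln(1.99505) = 0.3453.
Need α^N ≥ 38.8 ⇒ N ≥ ln(38.8) / ln α = 3.658 / 0.3453 = 10.59.
Rounding up, N = 11 stages.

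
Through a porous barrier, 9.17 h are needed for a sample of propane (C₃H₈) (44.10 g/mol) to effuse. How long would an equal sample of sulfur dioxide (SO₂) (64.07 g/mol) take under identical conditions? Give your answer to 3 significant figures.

11.1 h

By Graham's law, t_SO₂/t_C₃H₈ = √(M_SO₂/M_C₃H₈) = √(64.07/44.10) = √1.453 = 1.205.
So the time for SO₂ is 9.17 × 1.205 = 11.1 h.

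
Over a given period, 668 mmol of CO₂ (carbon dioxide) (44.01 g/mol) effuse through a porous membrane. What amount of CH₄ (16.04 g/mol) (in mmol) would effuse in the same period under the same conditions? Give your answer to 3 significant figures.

From Graham's law, rate_CH₄/rate_CO₂ = √(M_CO₂/M_CH₄) = √(44.01/16.04) = √2.744 = 1.656.
So the amount for CH₄ is 668 × 1.656 = 1110 mmol.

1110 mmol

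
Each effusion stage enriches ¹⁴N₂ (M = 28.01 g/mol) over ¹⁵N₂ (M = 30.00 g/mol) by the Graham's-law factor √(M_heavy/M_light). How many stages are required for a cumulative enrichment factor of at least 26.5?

96

With α = √(30.00/28.01) per stage, ln α = ½ ln(1.07105) = 0.03432.
Need α^N ≥ 26.5 ⇒ N ≥ ln(26.5) / ln α = 3.277 / 0.03432 = 95.49.
Rounding up, N = 96 stages.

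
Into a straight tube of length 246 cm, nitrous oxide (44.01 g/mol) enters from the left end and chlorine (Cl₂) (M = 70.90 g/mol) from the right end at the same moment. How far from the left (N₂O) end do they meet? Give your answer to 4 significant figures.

In equal time, each gas travels a distance ∝ its rate ∝ 1/√M, so d_N₂O/d_Cl₂ = √(M_Cl₂/M_N₂O) = √(70.90/44.01) = 1.269.
With d_N₂O + d_Cl₂ = 246 cm, d_Cl₂ = 246/(1 + 1.269) = 108.4 cm.
d_N₂O = 246 − 108.4 = 137.6 cm.

137.6 cm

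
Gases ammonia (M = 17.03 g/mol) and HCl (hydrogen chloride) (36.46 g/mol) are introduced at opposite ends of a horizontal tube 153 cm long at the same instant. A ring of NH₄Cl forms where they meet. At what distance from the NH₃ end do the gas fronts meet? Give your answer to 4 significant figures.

90.89 cm

The fronts meet when d_NH₃ + d_HCl = L with d_NH₃/d_HCl = √(M_HCl/M_NH₃) (Graham's law). Here √(M_HCl/M_NH₃) = √(36.46/17.03) = 1.463.
With d_NH₃ + d_HCl = 153 cm, d_HCl = 153/(1 + 1.463) = 62.11 cm.
d_NH₃ = 153 − 62.11 = 90.89 cm.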